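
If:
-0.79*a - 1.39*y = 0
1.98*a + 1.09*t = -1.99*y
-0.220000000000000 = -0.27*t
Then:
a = -1.05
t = 0.81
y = 0.59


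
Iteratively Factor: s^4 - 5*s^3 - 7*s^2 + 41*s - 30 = (s - 1)*(s^3 - 4*s^2 - 11*s + 30) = (s - 5)*(s - 1)*(s^2 + s - 6) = (s - 5)*(s - 2)*(s - 1)*(s + 3)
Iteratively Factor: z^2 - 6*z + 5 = (z - 1)*(z - 5)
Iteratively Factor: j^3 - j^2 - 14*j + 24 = (j + 4)*(j^2 - 5*j + 6) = (j - 3)*(j + 4)*(j - 2)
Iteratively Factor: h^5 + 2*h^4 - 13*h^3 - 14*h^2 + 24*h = (h + 4)*(h^4 - 2*h^3 - 5*h^2 + 6*h) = (h - 3)*(h + 4)*(h^3 + h^2 - 2*h) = (h - 3)*(h + 2)*(h + 4)*(h^2 - h) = h*(h - 3)*(h + 2)*(h + 4)*(h - 1)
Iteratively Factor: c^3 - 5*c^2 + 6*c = (c - 3)*(c^2 - 2*c) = c*(c - 3)*(c - 2)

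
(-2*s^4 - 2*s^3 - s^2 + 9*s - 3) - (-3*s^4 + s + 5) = s^4 - 2*s^3 - s^2 + 8*s - 8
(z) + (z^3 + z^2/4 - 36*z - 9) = z^3 + z^2/4 - 35*z - 9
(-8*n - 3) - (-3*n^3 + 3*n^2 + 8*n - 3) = 3*n^3 - 3*n^2 - 16*n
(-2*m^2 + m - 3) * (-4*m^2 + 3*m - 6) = 8*m^4 - 10*m^3 + 27*m^2 - 15*m + 18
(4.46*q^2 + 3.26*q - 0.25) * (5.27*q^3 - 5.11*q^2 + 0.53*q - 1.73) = 23.5042*q^5 - 5.6104*q^4 - 15.6123*q^3 - 4.7105*q^2 - 5.7723*q + 0.4325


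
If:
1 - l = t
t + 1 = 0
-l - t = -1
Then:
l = 2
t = -1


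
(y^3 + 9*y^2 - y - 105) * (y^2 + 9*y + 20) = y^5 + 18*y^4 + 100*y^3 + 66*y^2 - 965*y - 2100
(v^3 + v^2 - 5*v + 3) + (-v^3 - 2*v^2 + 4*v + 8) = -v^2 - v + 11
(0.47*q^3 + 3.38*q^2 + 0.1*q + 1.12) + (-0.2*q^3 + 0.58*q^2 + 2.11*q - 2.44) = 0.27*q^3 + 3.96*q^2 + 2.21*q - 1.32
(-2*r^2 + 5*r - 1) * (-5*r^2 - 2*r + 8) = 10*r^4 - 21*r^3 - 21*r^2 + 42*r - 8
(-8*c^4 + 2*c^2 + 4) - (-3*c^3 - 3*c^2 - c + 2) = -8*c^4 + 3*c^3 + 5*c^2 + c + 2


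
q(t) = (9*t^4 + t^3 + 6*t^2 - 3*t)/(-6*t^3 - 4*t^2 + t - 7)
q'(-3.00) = -0.69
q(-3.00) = 6.59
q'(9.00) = -1.49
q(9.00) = -12.83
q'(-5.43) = -1.37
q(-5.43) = 9.46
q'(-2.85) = -0.52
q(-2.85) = 6.50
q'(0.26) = -0.15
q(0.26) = 0.04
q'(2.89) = -1.48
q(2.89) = -3.80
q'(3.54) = -1.47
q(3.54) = -4.76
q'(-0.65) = 2.66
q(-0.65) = -0.76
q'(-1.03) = 14.59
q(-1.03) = -3.23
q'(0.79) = -1.58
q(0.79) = -0.46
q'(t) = (18*t^2 + 8*t - 1)*(9*t^4 + t^3 + 6*t^2 - 3*t)/(-6*t^3 - 4*t^2 + t - 7)^2 + (36*t^3 + 3*t^2 + 12*t - 3)/(-6*t^3 - 4*t^2 + t - 7) = (-54*t^6 - 72*t^5 + 59*t^4 - 286*t^3 - 27*t^2 - 84*t + 21)/(36*t^6 + 48*t^5 + 4*t^4 + 76*t^3 + 57*t^2 - 14*t + 49)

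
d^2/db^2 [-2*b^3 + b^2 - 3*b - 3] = 2 - 12*b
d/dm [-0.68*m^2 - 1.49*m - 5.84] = -1.36*m - 1.49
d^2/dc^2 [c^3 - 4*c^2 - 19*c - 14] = 6*c - 8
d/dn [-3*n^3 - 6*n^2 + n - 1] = -9*n^2 - 12*n + 1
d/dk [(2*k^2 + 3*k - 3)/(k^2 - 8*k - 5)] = (-19*k^2 - 14*k - 39)/(k^4 - 16*k^3 + 54*k^2 + 80*k + 25)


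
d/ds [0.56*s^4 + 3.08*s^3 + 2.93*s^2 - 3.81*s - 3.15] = 2.24*s^3 + 9.24*s^2 + 5.86*s - 3.81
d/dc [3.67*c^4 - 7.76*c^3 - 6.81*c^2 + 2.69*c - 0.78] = 14.68*c^3 - 23.28*c^2 - 13.62*c + 2.69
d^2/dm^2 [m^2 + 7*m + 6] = 2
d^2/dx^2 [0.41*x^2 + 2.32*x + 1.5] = 0.820000000000000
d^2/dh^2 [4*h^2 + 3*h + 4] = 8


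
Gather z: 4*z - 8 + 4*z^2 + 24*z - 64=4*z^2 + 28*z - 72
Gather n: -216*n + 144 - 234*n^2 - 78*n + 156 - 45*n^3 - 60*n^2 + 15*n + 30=-45*n^3 - 294*n^2 - 279*n + 330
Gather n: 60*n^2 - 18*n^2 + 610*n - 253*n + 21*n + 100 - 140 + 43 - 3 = 42*n^2 + 378*n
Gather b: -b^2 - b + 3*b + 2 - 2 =-b^2 + 2*b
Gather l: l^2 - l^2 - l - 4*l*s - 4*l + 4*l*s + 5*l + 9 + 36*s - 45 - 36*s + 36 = 0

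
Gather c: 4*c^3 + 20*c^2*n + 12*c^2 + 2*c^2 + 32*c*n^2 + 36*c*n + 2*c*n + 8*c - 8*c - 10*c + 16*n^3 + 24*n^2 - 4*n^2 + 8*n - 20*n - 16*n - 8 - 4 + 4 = 4*c^3 + c^2*(20*n + 14) + c*(32*n^2 + 38*n - 10) + 16*n^3 + 20*n^2 - 28*n - 8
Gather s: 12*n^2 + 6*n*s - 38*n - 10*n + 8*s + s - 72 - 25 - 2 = 12*n^2 - 48*n + s*(6*n + 9) - 99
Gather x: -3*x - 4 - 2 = -3*x - 6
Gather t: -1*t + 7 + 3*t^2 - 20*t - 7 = 3*t^2 - 21*t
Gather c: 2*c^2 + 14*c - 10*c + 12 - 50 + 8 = 2*c^2 + 4*c - 30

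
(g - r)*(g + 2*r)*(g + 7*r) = g^3 + 8*g^2*r + 5*g*r^2 - 14*r^3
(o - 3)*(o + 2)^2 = o^3 + o^2 - 8*o - 12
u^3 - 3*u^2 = u^2*(u - 3)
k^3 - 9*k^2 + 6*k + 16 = (k - 8)*(k - 2)*(k + 1)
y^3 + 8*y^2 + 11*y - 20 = (y - 1)*(y + 4)*(y + 5)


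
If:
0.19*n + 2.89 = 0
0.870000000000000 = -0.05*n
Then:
No Solution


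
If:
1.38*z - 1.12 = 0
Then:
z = 0.81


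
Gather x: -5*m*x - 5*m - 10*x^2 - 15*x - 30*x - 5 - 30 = -5*m - 10*x^2 + x*(-5*m - 45) - 35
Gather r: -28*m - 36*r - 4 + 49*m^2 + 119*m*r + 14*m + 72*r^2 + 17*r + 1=49*m^2 - 14*m + 72*r^2 + r*(119*m - 19) - 3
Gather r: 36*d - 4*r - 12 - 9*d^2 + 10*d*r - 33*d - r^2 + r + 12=-9*d^2 + 3*d - r^2 + r*(10*d - 3)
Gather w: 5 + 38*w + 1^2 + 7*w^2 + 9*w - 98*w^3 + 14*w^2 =-98*w^3 + 21*w^2 + 47*w + 6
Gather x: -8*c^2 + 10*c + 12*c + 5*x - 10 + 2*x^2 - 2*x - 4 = -8*c^2 + 22*c + 2*x^2 + 3*x - 14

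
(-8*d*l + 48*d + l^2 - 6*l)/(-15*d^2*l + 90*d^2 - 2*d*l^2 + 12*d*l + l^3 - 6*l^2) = (8*d - l)/(15*d^2 + 2*d*l - l^2)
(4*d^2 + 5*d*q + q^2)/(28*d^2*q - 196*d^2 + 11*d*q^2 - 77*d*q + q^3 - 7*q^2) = (d + q)/(7*d*q - 49*d + q^2 - 7*q)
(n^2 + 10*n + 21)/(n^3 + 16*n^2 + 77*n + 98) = (n + 3)/(n^2 + 9*n + 14)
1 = 1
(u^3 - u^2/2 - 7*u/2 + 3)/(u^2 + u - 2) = u - 3/2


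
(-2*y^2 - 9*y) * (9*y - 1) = -18*y^3 - 79*y^2 + 9*y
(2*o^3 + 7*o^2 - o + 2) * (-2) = -4*o^3 - 14*o^2 + 2*o - 4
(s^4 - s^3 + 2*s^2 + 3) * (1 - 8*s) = -8*s^5 + 9*s^4 - 17*s^3 + 2*s^2 - 24*s + 3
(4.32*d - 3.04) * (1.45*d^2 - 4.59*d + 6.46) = 6.264*d^3 - 24.2368*d^2 + 41.8608*d - 19.6384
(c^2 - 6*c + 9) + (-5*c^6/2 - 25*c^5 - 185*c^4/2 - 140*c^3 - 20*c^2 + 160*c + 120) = -5*c^6/2 - 25*c^5 - 185*c^4/2 - 140*c^3 - 19*c^2 + 154*c + 129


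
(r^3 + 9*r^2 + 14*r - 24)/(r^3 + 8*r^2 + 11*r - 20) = (r + 6)/(r + 5)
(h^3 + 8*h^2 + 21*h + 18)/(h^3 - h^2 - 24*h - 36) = (h + 3)/(h - 6)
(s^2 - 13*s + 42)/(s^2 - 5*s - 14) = (s - 6)/(s + 2)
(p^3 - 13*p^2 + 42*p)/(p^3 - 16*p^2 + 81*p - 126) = p/(p - 3)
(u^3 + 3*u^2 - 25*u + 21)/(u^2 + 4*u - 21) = u - 1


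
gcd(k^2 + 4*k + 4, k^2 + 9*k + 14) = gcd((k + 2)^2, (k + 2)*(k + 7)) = k + 2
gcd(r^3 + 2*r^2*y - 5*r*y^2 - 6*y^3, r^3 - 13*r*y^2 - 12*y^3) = r^2 + 4*r*y + 3*y^2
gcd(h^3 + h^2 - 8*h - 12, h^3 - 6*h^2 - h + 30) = h^2 - h - 6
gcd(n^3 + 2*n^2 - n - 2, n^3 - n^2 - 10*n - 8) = n^2 + 3*n + 2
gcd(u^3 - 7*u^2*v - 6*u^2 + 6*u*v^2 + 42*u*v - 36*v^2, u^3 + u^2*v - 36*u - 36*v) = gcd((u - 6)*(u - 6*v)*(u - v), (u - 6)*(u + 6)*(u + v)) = u - 6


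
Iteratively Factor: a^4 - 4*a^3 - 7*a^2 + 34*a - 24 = (a - 2)*(a^3 - 2*a^2 - 11*a + 12) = (a - 2)*(a + 3)*(a^2 - 5*a + 4) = (a - 2)*(a - 1)*(a + 3)*(a - 4)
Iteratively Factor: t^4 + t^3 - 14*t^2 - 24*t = (t + 3)*(t^3 - 2*t^2 - 8*t) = (t + 2)*(t + 3)*(t^2 - 4*t) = (t - 4)*(t + 2)*(t + 3)*(t)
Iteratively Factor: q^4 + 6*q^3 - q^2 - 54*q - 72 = (q - 3)*(q^3 + 9*q^2 + 26*q + 24) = (q - 3)*(q + 2)*(q^2 + 7*q + 12) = (q - 3)*(q + 2)*(q + 3)*(q + 4)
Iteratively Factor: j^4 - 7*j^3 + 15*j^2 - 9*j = (j)*(j^3 - 7*j^2 + 15*j - 9) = j*(j - 3)*(j^2 - 4*j + 3) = j*(j - 3)*(j - 1)*(j - 3)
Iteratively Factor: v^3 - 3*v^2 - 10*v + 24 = (v - 4)*(v^2 + v - 6) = (v - 4)*(v + 3)*(v - 2)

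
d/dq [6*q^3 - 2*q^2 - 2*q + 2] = 18*q^2 - 4*q - 2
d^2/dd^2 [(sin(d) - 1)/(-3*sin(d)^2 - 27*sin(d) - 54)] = (sin(d)^5 - 13*sin(d)^4 - 137*sin(d)^3 - 165*sin(d)^2 + 648*sin(d) + 450)/(3*(sin(d)^2 + 9*sin(d) + 18)^3)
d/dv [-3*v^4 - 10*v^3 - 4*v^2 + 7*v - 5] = -12*v^3 - 30*v^2 - 8*v + 7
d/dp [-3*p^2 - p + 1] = -6*p - 1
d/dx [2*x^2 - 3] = 4*x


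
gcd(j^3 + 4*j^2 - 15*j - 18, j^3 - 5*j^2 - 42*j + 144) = j^2 + 3*j - 18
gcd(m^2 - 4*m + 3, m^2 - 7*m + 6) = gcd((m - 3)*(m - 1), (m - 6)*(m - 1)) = m - 1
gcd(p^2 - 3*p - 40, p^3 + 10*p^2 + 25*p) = p + 5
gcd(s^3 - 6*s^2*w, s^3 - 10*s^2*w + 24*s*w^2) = s^2 - 6*s*w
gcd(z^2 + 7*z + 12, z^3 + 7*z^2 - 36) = z + 3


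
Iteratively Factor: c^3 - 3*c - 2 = (c + 1)*(c^2 - c - 2) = (c - 2)*(c + 1)*(c + 1)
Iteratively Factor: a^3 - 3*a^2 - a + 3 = (a + 1)*(a^2 - 4*a + 3) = (a - 3)*(a + 1)*(a - 1)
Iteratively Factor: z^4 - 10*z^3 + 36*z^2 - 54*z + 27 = (z - 1)*(z^3 - 9*z^2 + 27*z - 27) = (z - 3)*(z - 1)*(z^2 - 6*z + 9) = (z - 3)^2*(z - 1)*(z - 3)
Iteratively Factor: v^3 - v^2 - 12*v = (v)*(v^2 - v - 12) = v*(v - 4)*(v + 3)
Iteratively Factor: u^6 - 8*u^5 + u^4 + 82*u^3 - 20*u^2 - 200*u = (u + 2)*(u^5 - 10*u^4 + 21*u^3 + 40*u^2 - 100*u) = (u + 2)^2*(u^4 - 12*u^3 + 45*u^2 - 50*u) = (u - 5)*(u + 2)^2*(u^3 - 7*u^2 + 10*u) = (u - 5)*(u - 2)*(u + 2)^2*(u^2 - 5*u) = u*(u - 5)*(u - 2)*(u + 2)^2*(u - 5)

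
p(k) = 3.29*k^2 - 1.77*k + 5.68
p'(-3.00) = -21.51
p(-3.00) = 40.60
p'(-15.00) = -100.47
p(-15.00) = 772.48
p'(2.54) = 14.94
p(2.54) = 22.41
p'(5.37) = 33.56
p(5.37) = 91.05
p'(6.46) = 40.74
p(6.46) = 131.54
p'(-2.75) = -19.86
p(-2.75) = 35.43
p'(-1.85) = -13.94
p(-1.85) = 20.21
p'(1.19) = 6.06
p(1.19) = 8.23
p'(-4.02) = -28.22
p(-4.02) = 65.96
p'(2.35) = 13.69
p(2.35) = 19.69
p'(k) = 6.58*k - 1.77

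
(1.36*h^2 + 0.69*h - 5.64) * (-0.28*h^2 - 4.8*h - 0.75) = -0.3808*h^4 - 6.7212*h^3 - 2.7528*h^2 + 26.5545*h + 4.23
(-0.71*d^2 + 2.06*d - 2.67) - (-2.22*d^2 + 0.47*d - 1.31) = 1.51*d^2 + 1.59*d - 1.36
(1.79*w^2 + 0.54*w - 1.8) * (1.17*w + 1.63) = 2.0943*w^3 + 3.5495*w^2 - 1.2258*w - 2.934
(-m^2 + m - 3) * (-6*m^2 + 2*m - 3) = 6*m^4 - 8*m^3 + 23*m^2 - 9*m + 9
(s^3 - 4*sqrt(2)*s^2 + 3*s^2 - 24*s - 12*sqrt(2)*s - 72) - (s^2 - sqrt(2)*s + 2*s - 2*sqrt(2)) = s^3 - 4*sqrt(2)*s^2 + 2*s^2 - 26*s - 11*sqrt(2)*s - 72 + 2*sqrt(2)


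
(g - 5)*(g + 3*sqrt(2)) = g^2 - 5*g + 3*sqrt(2)*g - 15*sqrt(2)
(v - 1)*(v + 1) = v^2 - 1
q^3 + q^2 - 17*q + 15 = (q - 3)*(q - 1)*(q + 5)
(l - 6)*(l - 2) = l^2 - 8*l + 12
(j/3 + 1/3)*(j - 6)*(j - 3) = j^3/3 - 8*j^2/3 + 3*j + 6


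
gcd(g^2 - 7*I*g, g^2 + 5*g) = g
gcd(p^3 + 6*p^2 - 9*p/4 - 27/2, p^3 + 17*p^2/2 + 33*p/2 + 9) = p^2 + 15*p/2 + 9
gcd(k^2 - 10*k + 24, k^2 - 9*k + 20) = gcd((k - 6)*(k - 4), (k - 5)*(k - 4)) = k - 4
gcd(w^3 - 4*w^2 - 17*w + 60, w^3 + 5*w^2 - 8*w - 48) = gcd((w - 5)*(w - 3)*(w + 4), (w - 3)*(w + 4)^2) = w^2 + w - 12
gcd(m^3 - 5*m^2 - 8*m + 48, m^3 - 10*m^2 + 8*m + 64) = m - 4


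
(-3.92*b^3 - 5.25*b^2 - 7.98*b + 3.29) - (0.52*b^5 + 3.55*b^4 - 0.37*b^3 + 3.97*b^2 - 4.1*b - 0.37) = -0.52*b^5 - 3.55*b^4 - 3.55*b^3 - 9.22*b^2 - 3.88*b + 3.66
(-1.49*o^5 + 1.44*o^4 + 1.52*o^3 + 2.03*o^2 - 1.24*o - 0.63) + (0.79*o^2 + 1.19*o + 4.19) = -1.49*o^5 + 1.44*o^4 + 1.52*o^3 + 2.82*o^2 - 0.05*o + 3.56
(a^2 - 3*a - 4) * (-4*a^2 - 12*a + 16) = -4*a^4 + 68*a^2 - 64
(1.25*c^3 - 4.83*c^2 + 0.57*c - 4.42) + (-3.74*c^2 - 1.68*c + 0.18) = 1.25*c^3 - 8.57*c^2 - 1.11*c - 4.24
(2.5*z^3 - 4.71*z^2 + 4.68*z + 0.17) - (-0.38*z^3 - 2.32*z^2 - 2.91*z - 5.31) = 2.88*z^3 - 2.39*z^2 + 7.59*z + 5.48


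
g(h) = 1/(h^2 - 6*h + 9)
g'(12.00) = 0.00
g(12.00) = 0.01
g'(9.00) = -0.00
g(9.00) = 0.03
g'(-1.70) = 0.02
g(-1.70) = 0.05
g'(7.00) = -0.03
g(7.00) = 0.06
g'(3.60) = -9.26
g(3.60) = 2.78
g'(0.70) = 0.16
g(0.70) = 0.19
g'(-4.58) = 0.00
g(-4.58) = 0.02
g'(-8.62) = 0.00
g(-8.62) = 0.01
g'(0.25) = 0.10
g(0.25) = 0.13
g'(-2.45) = 0.01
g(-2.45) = 0.03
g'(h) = (6 - 2*h)/(h^2 - 6*h + 9)^2 = 2*(3 - h)/(h^2 - 6*h + 9)^2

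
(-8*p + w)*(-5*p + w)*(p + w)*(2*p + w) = 80*p^4 + 94*p^3*w + 3*p^2*w^2 - 10*p*w^3 + w^4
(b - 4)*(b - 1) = b^2 - 5*b + 4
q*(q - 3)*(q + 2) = q^3 - q^2 - 6*q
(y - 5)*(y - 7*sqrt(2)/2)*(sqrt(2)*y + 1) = sqrt(2)*y^3 - 5*sqrt(2)*y^2 - 6*y^2 - 7*sqrt(2)*y/2 + 30*y + 35*sqrt(2)/2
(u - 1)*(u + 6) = u^2 + 5*u - 6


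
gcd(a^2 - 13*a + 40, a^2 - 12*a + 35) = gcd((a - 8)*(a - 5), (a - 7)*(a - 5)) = a - 5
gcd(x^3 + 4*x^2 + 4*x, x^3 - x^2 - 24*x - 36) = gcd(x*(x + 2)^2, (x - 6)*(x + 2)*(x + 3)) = x + 2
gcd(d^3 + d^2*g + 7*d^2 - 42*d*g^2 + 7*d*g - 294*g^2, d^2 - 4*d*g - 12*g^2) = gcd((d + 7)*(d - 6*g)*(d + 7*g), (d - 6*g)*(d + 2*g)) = d - 6*g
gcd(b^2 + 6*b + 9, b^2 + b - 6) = b + 3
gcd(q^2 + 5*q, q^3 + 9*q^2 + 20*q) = q^2 + 5*q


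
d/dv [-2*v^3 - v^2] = 2*v*(-3*v - 1)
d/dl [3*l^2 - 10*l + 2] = 6*l - 10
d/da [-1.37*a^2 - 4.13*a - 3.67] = -2.74*a - 4.13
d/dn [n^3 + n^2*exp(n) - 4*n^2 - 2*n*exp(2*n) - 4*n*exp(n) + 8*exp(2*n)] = n^2*exp(n) + 3*n^2 - 4*n*exp(2*n) - 2*n*exp(n) - 8*n + 14*exp(2*n) - 4*exp(n)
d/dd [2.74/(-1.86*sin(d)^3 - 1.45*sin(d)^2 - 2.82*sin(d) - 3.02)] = (15.2892*sin(d)^2 + 7.946*sin(d) + 7.7268)*cos(d)/(1.86*sin(d)^3 + 1.45*sin(d)^2 + 2.82*sin(d) + 3.02)^2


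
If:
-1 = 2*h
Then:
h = -1/2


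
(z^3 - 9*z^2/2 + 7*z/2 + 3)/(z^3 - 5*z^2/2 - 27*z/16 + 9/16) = 8*(2*z^2 - 3*z - 2)/(16*z^2 + 8*z - 3)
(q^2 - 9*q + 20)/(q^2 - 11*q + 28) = (q - 5)/(q - 7)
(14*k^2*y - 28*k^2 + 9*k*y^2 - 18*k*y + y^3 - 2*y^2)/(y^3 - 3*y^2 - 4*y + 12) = (14*k^2 + 9*k*y + y^2)/(y^2 - y - 6)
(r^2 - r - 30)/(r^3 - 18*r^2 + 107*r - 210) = (r + 5)/(r^2 - 12*r + 35)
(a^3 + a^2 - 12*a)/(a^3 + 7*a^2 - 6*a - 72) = a/(a + 6)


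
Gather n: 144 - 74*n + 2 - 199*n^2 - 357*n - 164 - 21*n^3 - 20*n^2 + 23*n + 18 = -21*n^3 - 219*n^2 - 408*n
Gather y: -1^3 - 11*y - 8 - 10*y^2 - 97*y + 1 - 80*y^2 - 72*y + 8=-90*y^2 - 180*y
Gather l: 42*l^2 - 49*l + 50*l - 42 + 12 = 42*l^2 + l - 30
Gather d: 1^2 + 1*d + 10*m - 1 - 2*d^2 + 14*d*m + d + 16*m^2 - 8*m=-2*d^2 + d*(14*m + 2) + 16*m^2 + 2*m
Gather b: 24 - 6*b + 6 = 30 - 6*b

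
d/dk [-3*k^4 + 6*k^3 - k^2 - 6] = 2*k*(-6*k^2 + 9*k - 1)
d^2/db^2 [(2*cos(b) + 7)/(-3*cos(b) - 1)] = 19*(3*cos(b)^2 - cos(b) - 6)/(3*cos(b) + 1)^3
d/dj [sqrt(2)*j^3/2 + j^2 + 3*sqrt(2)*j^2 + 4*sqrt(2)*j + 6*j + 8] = 3*sqrt(2)*j^2/2 + 2*j + 6*sqrt(2)*j + 4*sqrt(2) + 6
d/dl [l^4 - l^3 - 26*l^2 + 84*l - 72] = 4*l^3 - 3*l^2 - 52*l + 84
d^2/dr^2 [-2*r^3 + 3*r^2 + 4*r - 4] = 6 - 12*r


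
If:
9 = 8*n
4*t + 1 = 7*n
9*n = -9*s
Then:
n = 9/8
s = -9/8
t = 55/32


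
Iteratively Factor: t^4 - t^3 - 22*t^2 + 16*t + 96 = (t - 4)*(t^3 + 3*t^2 - 10*t - 24) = (t - 4)*(t + 4)*(t^2 - t - 6) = (t - 4)*(t + 2)*(t + 4)*(t - 3)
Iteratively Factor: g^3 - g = (g - 1)*(g^2 + g) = g*(g - 1)*(g + 1)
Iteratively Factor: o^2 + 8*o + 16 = (o + 4)*(o + 4)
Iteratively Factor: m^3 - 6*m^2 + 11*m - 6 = (m - 1)*(m^2 - 5*m + 6) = (m - 2)*(m - 1)*(m - 3)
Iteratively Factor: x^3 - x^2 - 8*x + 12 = (x - 2)*(x^2 + x - 6) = (x - 2)^2*(x + 3)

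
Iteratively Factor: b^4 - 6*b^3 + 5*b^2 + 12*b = (b - 3)*(b^3 - 3*b^2 - 4*b) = (b - 3)*(b + 1)*(b^2 - 4*b) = (b - 4)*(b - 3)*(b + 1)*(b)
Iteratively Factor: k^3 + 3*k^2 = (k + 3)*(k^2) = k*(k + 3)*(k)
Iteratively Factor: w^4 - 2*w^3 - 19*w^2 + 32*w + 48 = (w - 4)*(w^3 + 2*w^2 - 11*w - 12) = (w - 4)*(w + 4)*(w^2 - 2*w - 3) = (w - 4)*(w - 3)*(w + 4)*(w + 1)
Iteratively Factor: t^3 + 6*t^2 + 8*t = (t)*(t^2 + 6*t + 8) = t*(t + 2)*(t + 4)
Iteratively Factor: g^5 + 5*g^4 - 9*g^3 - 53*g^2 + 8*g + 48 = (g + 4)*(g^4 + g^3 - 13*g^2 - g + 12) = (g - 3)*(g + 4)*(g^3 + 4*g^2 - g - 4) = (g - 3)*(g + 4)^2*(g^2 - 1) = (g - 3)*(g - 1)*(g + 4)^2*(g + 1)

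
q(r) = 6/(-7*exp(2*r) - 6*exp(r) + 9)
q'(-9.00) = 0.00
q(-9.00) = 0.67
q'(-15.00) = 0.00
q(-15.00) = 0.67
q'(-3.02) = 0.03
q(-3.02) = 0.69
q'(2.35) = 0.01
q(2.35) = -0.01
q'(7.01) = 0.00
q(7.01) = -0.00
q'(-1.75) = 0.15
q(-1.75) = 0.77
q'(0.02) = 6.39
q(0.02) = -1.36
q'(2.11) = 0.02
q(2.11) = -0.01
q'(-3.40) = 0.02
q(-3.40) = 0.68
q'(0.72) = 0.40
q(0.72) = -0.18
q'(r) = 6*(14*exp(2*r) + 6*exp(r))/(-7*exp(2*r) - 6*exp(r) + 9)^2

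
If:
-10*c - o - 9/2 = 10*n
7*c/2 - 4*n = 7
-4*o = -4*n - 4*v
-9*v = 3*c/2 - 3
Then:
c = 346/467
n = -1029/934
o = -833/934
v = 98/467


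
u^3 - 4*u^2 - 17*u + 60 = (u - 5)*(u - 3)*(u + 4)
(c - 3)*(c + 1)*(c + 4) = c^3 + 2*c^2 - 11*c - 12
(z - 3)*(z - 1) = z^2 - 4*z + 3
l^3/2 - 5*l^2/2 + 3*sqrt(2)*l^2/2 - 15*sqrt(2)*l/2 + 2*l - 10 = (l/2 + sqrt(2))*(l - 5)*(l + sqrt(2))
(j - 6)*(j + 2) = j^2 - 4*j - 12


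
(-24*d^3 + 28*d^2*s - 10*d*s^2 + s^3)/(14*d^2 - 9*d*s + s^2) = (12*d^2 - 8*d*s + s^2)/(-7*d + s)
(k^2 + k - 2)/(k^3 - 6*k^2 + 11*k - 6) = (k + 2)/(k^2 - 5*k + 6)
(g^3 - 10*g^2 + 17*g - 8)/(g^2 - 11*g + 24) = (g^2 - 2*g + 1)/(g - 3)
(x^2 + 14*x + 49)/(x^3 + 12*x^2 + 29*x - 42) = (x + 7)/(x^2 + 5*x - 6)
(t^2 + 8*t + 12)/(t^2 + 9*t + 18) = (t + 2)/(t + 3)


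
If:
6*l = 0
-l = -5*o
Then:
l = 0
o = 0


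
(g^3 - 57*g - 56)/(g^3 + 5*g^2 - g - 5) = (g^2 - g - 56)/(g^2 + 4*g - 5)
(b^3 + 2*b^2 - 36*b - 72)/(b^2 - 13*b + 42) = (b^2 + 8*b + 12)/(b - 7)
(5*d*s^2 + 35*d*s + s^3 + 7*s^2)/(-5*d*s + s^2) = (5*d*s + 35*d + s^2 + 7*s)/(-5*d + s)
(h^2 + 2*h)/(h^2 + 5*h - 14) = h*(h + 2)/(h^2 + 5*h - 14)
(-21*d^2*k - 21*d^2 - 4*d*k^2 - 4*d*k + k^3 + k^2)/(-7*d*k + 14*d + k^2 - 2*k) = (3*d*k + 3*d + k^2 + k)/(k - 2)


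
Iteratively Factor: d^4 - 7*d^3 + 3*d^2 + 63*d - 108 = (d + 3)*(d^3 - 10*d^2 + 33*d - 36) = (d - 4)*(d + 3)*(d^2 - 6*d + 9) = (d - 4)*(d - 3)*(d + 3)*(d - 3)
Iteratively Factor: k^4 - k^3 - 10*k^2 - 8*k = (k)*(k^3 - k^2 - 10*k - 8) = k*(k + 1)*(k^2 - 2*k - 8) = k*(k - 4)*(k + 1)*(k + 2)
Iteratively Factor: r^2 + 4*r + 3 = (r + 1)*(r + 3)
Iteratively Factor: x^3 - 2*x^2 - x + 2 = (x - 2)*(x^2 - 1) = (x - 2)*(x - 1)*(x + 1)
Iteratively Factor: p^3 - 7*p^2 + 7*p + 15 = (p - 3)*(p^2 - 4*p - 5) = (p - 5)*(p - 3)*(p + 1)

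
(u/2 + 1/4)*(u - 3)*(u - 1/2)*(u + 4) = u^4/2 + u^3/2 - 49*u^2/8 - u/8 + 3/2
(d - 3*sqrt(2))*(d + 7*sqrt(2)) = d^2 + 4*sqrt(2)*d - 42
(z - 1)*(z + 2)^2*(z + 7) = z^4 + 10*z^3 + 21*z^2 - 4*z - 28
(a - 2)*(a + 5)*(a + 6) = a^3 + 9*a^2 + 8*a - 60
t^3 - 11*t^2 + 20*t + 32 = (t - 8)*(t - 4)*(t + 1)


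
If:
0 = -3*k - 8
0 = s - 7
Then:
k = -8/3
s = 7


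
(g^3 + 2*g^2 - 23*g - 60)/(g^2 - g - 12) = (g^2 - g - 20)/(g - 4)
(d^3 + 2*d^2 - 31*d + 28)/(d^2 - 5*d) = (d^3 + 2*d^2 - 31*d + 28)/(d*(d - 5))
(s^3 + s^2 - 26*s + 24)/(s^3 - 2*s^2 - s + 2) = (s^2 + 2*s - 24)/(s^2 - s - 2)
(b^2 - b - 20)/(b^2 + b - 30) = (b + 4)/(b + 6)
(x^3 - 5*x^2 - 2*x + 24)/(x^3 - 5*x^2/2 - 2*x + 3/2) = 2*(x^2 - 2*x - 8)/(2*x^2 + x - 1)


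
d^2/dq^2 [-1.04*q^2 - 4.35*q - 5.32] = -2.08000000000000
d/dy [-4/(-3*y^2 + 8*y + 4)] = 8*(4 - 3*y)/(-3*y^2 + 8*y + 4)^2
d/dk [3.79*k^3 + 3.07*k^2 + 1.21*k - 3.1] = 11.37*k^2 + 6.14*k + 1.21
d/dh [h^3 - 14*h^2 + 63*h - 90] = 3*h^2 - 28*h + 63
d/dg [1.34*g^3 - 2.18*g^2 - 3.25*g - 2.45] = 4.02*g^2 - 4.36*g - 3.25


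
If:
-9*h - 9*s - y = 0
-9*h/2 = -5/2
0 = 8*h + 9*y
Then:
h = 5/9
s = -365/729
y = -40/81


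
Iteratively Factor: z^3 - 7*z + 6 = (z - 2)*(z^2 + 2*z - 3) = (z - 2)*(z - 1)*(z + 3)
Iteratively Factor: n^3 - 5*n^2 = (n - 5)*(n^2) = n*(n - 5)*(n)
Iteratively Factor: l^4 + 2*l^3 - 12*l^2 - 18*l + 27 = (l - 3)*(l^3 + 5*l^2 + 3*l - 9) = (l - 3)*(l - 1)*(l^2 + 6*l + 9) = (l - 3)*(l - 1)*(l + 3)*(l + 3)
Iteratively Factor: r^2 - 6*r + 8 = (r - 4)*(r - 2)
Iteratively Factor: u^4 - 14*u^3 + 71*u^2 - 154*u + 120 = (u - 2)*(u^3 - 12*u^2 + 47*u - 60) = (u - 5)*(u - 2)*(u^2 - 7*u + 12) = (u - 5)*(u - 3)*(u - 2)*(u - 4)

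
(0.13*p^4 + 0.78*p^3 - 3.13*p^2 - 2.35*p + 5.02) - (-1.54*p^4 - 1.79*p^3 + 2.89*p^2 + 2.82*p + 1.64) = 1.67*p^4 + 2.57*p^3 - 6.02*p^2 - 5.17*p + 3.38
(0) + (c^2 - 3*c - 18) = c^2 - 3*c - 18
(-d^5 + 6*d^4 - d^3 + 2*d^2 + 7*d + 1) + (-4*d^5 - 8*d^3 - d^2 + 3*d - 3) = -5*d^5 + 6*d^4 - 9*d^3 + d^2 + 10*d - 2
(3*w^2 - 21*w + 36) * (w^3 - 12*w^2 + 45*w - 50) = 3*w^5 - 57*w^4 + 423*w^3 - 1527*w^2 + 2670*w - 1800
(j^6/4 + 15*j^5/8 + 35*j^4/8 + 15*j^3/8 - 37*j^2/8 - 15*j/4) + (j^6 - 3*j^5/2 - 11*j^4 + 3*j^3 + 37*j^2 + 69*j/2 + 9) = 5*j^6/4 + 3*j^5/8 - 53*j^4/8 + 39*j^3/8 + 259*j^2/8 + 123*j/4 + 9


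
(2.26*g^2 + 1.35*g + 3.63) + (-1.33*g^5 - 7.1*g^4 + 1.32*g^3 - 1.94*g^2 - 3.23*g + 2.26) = -1.33*g^5 - 7.1*g^4 + 1.32*g^3 + 0.32*g^2 - 1.88*g + 5.89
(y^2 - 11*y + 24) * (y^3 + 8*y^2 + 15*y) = y^5 - 3*y^4 - 49*y^3 + 27*y^2 + 360*y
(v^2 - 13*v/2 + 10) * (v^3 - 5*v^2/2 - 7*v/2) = v^5 - 9*v^4 + 91*v^3/4 - 9*v^2/4 - 35*v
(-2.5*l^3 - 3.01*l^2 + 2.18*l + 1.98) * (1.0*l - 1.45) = -2.5*l^4 + 0.615*l^3 + 6.5445*l^2 - 1.181*l - 2.871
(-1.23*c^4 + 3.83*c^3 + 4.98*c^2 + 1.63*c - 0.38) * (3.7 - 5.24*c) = 6.4452*c^5 - 24.6202*c^4 - 11.9242*c^3 + 9.8848*c^2 + 8.0222*c - 1.406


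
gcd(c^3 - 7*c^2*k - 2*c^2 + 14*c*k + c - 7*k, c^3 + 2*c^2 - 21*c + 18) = c - 1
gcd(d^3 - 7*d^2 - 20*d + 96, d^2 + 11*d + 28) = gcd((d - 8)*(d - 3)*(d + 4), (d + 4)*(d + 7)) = d + 4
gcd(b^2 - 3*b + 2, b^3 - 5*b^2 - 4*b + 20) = b - 2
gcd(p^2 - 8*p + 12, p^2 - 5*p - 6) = p - 6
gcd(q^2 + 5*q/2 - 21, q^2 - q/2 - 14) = 1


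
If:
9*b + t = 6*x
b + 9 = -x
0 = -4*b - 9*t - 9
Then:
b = -477/131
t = 81/131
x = -702/131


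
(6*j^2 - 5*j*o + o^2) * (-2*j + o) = -12*j^3 + 16*j^2*o - 7*j*o^2 + o^3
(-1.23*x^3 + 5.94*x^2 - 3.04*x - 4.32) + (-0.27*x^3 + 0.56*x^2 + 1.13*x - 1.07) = -1.5*x^3 + 6.5*x^2 - 1.91*x - 5.39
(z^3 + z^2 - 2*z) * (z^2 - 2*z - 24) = z^5 - z^4 - 28*z^3 - 20*z^2 + 48*z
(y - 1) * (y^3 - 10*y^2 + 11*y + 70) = y^4 - 11*y^3 + 21*y^2 + 59*y - 70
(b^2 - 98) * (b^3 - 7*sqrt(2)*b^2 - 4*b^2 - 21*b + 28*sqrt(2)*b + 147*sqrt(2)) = b^5 - 7*sqrt(2)*b^4 - 4*b^4 - 119*b^3 + 28*sqrt(2)*b^3 + 392*b^2 + 833*sqrt(2)*b^2 - 2744*sqrt(2)*b + 2058*b - 14406*sqrt(2)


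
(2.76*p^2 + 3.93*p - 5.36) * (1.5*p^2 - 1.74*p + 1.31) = 4.14*p^4 + 1.0926*p^3 - 11.2626*p^2 + 14.4747*p - 7.0216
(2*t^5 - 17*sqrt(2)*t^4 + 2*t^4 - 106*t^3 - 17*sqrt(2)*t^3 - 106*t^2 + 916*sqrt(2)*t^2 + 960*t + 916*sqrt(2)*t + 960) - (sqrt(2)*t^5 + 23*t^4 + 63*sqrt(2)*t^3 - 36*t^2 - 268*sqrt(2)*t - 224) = -sqrt(2)*t^5 + 2*t^5 - 17*sqrt(2)*t^4 - 21*t^4 - 80*sqrt(2)*t^3 - 106*t^3 - 70*t^2 + 916*sqrt(2)*t^2 + 960*t + 1184*sqrt(2)*t + 1184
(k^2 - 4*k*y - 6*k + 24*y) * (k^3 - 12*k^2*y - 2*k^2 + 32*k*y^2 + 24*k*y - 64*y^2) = k^5 - 16*k^4*y - 8*k^4 + 80*k^3*y^2 + 128*k^3*y + 12*k^3 - 128*k^2*y^3 - 640*k^2*y^2 - 192*k^2*y + 1024*k*y^3 + 960*k*y^2 - 1536*y^3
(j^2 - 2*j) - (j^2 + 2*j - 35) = 35 - 4*j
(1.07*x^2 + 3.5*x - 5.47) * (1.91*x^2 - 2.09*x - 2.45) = 2.0437*x^4 + 4.4487*x^3 - 20.3842*x^2 + 2.8573*x + 13.4015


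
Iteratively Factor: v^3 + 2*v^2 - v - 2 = (v - 1)*(v^2 + 3*v + 2) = (v - 1)*(v + 1)*(v + 2)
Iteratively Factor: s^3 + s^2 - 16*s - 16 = (s + 4)*(s^2 - 3*s - 4) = (s + 1)*(s + 4)*(s - 4)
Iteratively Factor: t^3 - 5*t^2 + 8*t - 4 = (t - 2)*(t^2 - 3*t + 2) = (t - 2)*(t - 1)*(t - 2)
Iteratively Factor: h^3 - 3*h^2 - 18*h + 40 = (h - 5)*(h^2 + 2*h - 8) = (h - 5)*(h + 4)*(h - 2)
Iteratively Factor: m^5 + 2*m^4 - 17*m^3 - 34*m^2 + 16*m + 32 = (m - 4)*(m^4 + 6*m^3 + 7*m^2 - 6*m - 8) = (m - 4)*(m + 2)*(m^3 + 4*m^2 - m - 4) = (m - 4)*(m + 2)*(m + 4)*(m^2 - 1) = (m - 4)*(m + 1)*(m + 2)*(m + 4)*(m - 1)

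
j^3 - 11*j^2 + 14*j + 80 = (j - 8)*(j - 5)*(j + 2)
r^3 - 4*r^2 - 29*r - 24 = (r - 8)*(r + 1)*(r + 3)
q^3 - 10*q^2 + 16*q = q*(q - 8)*(q - 2)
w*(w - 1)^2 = w^3 - 2*w^2 + w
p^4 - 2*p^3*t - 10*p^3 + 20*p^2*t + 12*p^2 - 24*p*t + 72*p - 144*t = (p - 6)^2*(p + 2)*(p - 2*t)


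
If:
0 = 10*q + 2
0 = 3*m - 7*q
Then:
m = -7/15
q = -1/5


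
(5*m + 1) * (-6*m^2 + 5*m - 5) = -30*m^3 + 19*m^2 - 20*m - 5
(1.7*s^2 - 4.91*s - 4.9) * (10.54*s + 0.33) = 17.918*s^3 - 51.1904*s^2 - 53.2663*s - 1.617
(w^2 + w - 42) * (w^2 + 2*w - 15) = w^4 + 3*w^3 - 55*w^2 - 99*w + 630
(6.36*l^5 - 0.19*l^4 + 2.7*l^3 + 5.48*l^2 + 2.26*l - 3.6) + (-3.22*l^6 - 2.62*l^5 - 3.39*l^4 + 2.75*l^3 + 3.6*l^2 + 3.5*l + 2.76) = -3.22*l^6 + 3.74*l^5 - 3.58*l^4 + 5.45*l^3 + 9.08*l^2 + 5.76*l - 0.84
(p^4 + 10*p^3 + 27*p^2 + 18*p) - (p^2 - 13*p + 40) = p^4 + 10*p^3 + 26*p^2 + 31*p - 40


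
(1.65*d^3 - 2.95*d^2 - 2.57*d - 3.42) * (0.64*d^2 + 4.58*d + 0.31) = 1.056*d^5 + 5.669*d^4 - 14.6443*d^3 - 14.8739*d^2 - 16.4603*d - 1.0602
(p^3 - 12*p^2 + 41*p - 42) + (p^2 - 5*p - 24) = p^3 - 11*p^2 + 36*p - 66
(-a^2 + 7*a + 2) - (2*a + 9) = -a^2 + 5*a - 7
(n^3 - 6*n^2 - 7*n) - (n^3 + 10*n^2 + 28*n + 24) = -16*n^2 - 35*n - 24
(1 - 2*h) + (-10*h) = 1 - 12*h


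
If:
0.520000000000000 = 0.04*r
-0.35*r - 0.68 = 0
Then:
No Solution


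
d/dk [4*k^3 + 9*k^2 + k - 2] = 12*k^2 + 18*k + 1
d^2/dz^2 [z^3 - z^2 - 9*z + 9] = 6*z - 2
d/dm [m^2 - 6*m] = 2*m - 6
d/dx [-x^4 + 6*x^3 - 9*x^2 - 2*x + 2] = -4*x^3 + 18*x^2 - 18*x - 2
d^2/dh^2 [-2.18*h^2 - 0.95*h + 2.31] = -4.36000000000000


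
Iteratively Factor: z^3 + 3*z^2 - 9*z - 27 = (z + 3)*(z^2 - 9) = (z - 3)*(z + 3)*(z + 3)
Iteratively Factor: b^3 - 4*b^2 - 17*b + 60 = (b - 5)*(b^2 + b - 12) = (b - 5)*(b - 3)*(b + 4)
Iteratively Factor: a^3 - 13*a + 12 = (a - 3)*(a^2 + 3*a - 4) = (a - 3)*(a - 1)*(a + 4)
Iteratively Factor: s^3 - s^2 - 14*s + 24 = (s - 2)*(s^2 + s - 12) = (s - 2)*(s + 4)*(s - 3)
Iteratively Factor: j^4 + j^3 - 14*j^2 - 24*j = (j + 3)*(j^3 - 2*j^2 - 8*j) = j*(j + 3)*(j^2 - 2*j - 8) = j*(j + 2)*(j + 3)*(j - 4)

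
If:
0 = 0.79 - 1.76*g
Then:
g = 0.45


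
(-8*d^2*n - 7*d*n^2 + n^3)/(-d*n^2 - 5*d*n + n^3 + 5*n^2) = (8*d^2 + 7*d*n - n^2)/(d*n + 5*d - n^2 - 5*n)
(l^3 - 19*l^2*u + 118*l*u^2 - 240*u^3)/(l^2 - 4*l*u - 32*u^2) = (l^2 - 11*l*u + 30*u^2)/(l + 4*u)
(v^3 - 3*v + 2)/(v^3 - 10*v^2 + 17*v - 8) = (v + 2)/(v - 8)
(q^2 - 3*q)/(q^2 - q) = (q - 3)/(q - 1)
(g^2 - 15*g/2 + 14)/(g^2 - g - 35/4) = 2*(g - 4)/(2*g + 5)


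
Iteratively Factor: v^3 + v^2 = (v + 1)*(v^2) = v*(v + 1)*(v)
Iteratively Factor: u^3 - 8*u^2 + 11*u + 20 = (u - 5)*(u^2 - 3*u - 4) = (u - 5)*(u - 4)*(u + 1)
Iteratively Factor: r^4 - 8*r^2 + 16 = (r + 2)*(r^3 - 2*r^2 - 4*r + 8) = (r + 2)^2*(r^2 - 4*r + 4) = (r - 2)*(r + 2)^2*(r - 2)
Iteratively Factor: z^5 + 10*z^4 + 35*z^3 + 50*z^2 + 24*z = (z + 2)*(z^4 + 8*z^3 + 19*z^2 + 12*z) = z*(z + 2)*(z^3 + 8*z^2 + 19*z + 12) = z*(z + 2)*(z + 3)*(z^2 + 5*z + 4) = z*(z + 2)*(z + 3)*(z + 4)*(z + 1)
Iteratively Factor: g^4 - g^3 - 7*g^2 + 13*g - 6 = (g + 3)*(g^3 - 4*g^2 + 5*g - 2) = (g - 1)*(g + 3)*(g^2 - 3*g + 2) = (g - 2)*(g - 1)*(g + 3)*(g - 1)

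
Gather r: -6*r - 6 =-6*r - 6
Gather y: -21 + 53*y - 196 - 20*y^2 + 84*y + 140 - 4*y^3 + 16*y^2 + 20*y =-4*y^3 - 4*y^2 + 157*y - 77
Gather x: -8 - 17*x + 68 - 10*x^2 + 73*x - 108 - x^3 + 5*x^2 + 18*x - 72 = -x^3 - 5*x^2 + 74*x - 120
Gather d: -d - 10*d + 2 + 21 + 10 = 33 - 11*d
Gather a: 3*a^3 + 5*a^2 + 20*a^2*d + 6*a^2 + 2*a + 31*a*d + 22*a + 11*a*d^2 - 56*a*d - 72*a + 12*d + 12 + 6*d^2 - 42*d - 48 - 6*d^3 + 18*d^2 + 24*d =3*a^3 + a^2*(20*d + 11) + a*(11*d^2 - 25*d - 48) - 6*d^3 + 24*d^2 - 6*d - 36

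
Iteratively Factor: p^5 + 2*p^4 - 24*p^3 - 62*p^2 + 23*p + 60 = (p - 1)*(p^4 + 3*p^3 - 21*p^2 - 83*p - 60) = (p - 1)*(p + 3)*(p^3 - 21*p - 20) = (p - 5)*(p - 1)*(p + 3)*(p^2 + 5*p + 4) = (p - 5)*(p - 1)*(p + 1)*(p + 3)*(p + 4)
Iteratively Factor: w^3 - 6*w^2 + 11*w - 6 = (w - 3)*(w^2 - 3*w + 2) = (w - 3)*(w - 1)*(w - 2)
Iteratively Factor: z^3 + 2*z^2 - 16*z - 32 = (z + 4)*(z^2 - 2*z - 8) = (z + 2)*(z + 4)*(z - 4)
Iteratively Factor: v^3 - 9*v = (v)*(v^2 - 9) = v*(v - 3)*(v + 3)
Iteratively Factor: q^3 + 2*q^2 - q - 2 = (q + 1)*(q^2 + q - 2) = (q - 1)*(q + 1)*(q + 2)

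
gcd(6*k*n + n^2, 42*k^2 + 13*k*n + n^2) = 6*k + n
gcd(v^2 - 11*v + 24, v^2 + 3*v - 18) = v - 3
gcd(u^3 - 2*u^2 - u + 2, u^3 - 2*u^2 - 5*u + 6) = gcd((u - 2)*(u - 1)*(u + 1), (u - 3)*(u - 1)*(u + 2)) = u - 1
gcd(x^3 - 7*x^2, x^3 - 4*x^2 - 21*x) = x^2 - 7*x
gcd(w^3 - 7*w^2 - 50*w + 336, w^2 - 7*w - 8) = w - 8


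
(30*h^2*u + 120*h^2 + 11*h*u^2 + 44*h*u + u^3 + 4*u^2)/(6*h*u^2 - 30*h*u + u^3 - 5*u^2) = (5*h*u + 20*h + u^2 + 4*u)/(u*(u - 5))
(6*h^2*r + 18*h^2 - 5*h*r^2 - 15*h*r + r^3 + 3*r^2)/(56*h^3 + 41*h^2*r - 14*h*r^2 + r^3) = (6*h^2*r + 18*h^2 - 5*h*r^2 - 15*h*r + r^3 + 3*r^2)/(56*h^3 + 41*h^2*r - 14*h*r^2 + r^3)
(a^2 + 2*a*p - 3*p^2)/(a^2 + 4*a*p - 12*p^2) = (a^2 + 2*a*p - 3*p^2)/(a^2 + 4*a*p - 12*p^2)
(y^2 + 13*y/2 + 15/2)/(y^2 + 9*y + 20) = (y + 3/2)/(y + 4)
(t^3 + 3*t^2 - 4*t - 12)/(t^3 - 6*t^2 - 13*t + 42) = (t + 2)/(t - 7)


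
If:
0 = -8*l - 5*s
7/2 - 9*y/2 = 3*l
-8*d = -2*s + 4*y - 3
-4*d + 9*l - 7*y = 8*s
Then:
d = -263/9624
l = 485/2406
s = -388/1203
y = 258/401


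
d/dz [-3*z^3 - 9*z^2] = 9*z*(-z - 2)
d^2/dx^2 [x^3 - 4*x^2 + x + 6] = 6*x - 8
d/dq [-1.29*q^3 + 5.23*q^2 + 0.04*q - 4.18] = -3.87*q^2 + 10.46*q + 0.04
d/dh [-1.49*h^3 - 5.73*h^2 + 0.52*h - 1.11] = -4.47*h^2 - 11.46*h + 0.52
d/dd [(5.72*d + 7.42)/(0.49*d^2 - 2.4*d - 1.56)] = (-2.8028*d^2 - 7.2716*d + 8.8848)/(0.2401*d^4 - 2.352*d^3 + 4.2312*d^2 + 7.488*d + 2.4336)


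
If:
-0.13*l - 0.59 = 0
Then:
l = -4.54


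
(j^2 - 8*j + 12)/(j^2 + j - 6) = (j - 6)/(j + 3)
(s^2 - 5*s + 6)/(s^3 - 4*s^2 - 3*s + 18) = (s - 2)/(s^2 - s - 6)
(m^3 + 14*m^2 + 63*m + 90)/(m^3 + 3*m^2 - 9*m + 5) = (m^2 + 9*m + 18)/(m^2 - 2*m + 1)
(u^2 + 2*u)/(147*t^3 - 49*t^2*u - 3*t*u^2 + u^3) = u*(u + 2)/(147*t^3 - 49*t^2*u - 3*t*u^2 + u^3)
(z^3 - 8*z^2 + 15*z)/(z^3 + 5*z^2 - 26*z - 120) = z*(z - 3)/(z^2 + 10*z + 24)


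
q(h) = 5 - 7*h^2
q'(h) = -14*h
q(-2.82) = -50.67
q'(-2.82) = 39.48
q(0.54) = 2.96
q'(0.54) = -7.56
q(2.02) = -23.56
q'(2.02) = -28.28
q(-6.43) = -284.41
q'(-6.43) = 90.02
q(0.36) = 4.09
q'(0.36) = -5.04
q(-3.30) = -71.23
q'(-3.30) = 46.20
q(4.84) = -158.98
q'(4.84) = -67.76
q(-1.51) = -10.96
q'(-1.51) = 21.14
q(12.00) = -1003.00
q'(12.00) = -168.00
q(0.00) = 5.00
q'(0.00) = 0.00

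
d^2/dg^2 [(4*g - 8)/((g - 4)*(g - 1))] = 8*(g^3 - 6*g^2 + 18*g - 22)/(g^6 - 15*g^5 + 87*g^4 - 245*g^3 + 348*g^2 - 240*g + 64)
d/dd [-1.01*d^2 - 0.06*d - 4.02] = -2.02*d - 0.06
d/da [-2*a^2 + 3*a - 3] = 3 - 4*a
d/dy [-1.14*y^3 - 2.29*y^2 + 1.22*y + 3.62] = -3.42*y^2 - 4.58*y + 1.22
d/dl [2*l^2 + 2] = 4*l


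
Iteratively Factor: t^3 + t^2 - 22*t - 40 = (t + 2)*(t^2 - t - 20) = (t - 5)*(t + 2)*(t + 4)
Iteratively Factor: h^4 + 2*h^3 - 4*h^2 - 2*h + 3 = (h + 1)*(h^3 + h^2 - 5*h + 3) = (h - 1)*(h + 1)*(h^2 + 2*h - 3) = (h - 1)^2*(h + 1)*(h + 3)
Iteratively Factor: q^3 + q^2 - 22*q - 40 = (q + 4)*(q^2 - 3*q - 10) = (q - 5)*(q + 4)*(q + 2)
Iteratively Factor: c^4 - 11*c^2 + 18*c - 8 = (c - 2)*(c^3 + 2*c^2 - 7*c + 4) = (c - 2)*(c - 1)*(c^2 + 3*c - 4) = (c - 2)*(c - 1)^2*(c + 4)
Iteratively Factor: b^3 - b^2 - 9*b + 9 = (b - 1)*(b^2 - 9) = (b - 3)*(b - 1)*(b + 3)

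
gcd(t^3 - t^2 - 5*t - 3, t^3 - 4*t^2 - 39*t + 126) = t - 3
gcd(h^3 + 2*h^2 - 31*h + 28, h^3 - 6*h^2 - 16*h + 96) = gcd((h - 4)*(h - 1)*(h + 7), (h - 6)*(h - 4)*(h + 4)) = h - 4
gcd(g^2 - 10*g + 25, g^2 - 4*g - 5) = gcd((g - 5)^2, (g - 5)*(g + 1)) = g - 5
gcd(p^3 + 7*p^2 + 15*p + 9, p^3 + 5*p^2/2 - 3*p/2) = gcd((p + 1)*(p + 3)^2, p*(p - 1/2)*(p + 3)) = p + 3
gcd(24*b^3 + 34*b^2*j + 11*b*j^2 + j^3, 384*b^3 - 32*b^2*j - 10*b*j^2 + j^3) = 6*b + j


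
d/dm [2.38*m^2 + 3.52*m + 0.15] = 4.76*m + 3.52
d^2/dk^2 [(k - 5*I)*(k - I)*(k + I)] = 6*k - 10*I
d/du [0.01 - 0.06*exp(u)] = -0.06*exp(u)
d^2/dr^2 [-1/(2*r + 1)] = -8/(2*r + 1)^3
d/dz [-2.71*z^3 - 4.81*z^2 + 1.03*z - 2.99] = -8.13*z^2 - 9.62*z + 1.03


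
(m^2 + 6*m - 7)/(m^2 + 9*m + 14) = (m - 1)/(m + 2)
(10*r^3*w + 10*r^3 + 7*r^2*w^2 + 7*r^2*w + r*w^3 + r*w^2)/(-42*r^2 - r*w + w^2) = r*(-10*r^2*w - 10*r^2 - 7*r*w^2 - 7*r*w - w^3 - w^2)/(42*r^2 + r*w - w^2)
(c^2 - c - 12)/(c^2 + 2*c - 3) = (c - 4)/(c - 1)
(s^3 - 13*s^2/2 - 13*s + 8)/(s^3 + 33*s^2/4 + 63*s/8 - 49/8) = 4*(s^2 - 6*s - 16)/(4*s^2 + 35*s + 49)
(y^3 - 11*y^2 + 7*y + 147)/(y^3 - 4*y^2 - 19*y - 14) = (y^2 - 4*y - 21)/(y^2 + 3*y + 2)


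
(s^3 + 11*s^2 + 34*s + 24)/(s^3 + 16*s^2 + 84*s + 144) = (s + 1)/(s + 6)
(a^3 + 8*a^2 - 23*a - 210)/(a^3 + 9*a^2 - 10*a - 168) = (a - 5)/(a - 4)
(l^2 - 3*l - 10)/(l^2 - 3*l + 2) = (l^2 - 3*l - 10)/(l^2 - 3*l + 2)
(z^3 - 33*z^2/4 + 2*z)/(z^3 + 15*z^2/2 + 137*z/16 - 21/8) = 4*z*(z - 8)/(4*z^2 + 31*z + 42)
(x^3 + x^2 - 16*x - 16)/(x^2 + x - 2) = (x^3 + x^2 - 16*x - 16)/(x^2 + x - 2)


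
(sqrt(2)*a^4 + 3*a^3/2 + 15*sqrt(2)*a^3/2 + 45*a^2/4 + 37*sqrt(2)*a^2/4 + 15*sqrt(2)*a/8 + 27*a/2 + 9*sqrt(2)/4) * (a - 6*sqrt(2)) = sqrt(2)*a^5 - 21*a^4/2 + 15*sqrt(2)*a^4/2 - 315*a^3/4 + sqrt(2)*a^3/4 - 195*a^2/2 - 525*sqrt(2)*a^2/8 - 315*sqrt(2)*a/4 - 45*a/2 - 27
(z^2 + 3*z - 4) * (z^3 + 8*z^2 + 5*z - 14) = z^5 + 11*z^4 + 25*z^3 - 31*z^2 - 62*z + 56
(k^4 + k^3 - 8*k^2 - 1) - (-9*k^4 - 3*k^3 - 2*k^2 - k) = 10*k^4 + 4*k^3 - 6*k^2 + k - 1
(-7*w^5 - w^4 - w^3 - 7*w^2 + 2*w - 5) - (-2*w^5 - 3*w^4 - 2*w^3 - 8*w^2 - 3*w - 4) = -5*w^5 + 2*w^4 + w^3 + w^2 + 5*w - 1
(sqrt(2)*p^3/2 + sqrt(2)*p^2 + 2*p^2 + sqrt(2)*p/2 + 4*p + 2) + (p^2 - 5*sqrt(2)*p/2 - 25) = sqrt(2)*p^3/2 + sqrt(2)*p^2 + 3*p^2 - 2*sqrt(2)*p + 4*p - 23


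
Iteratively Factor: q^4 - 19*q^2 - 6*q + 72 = (q + 3)*(q^3 - 3*q^2 - 10*q + 24) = (q - 4)*(q + 3)*(q^2 + q - 6) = (q - 4)*(q + 3)^2*(q - 2)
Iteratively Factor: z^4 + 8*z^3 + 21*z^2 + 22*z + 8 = (z + 4)*(z^3 + 4*z^2 + 5*z + 2) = (z + 1)*(z + 4)*(z^2 + 3*z + 2) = (z + 1)^2*(z + 4)*(z + 2)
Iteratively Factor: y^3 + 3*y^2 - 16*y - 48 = (y + 4)*(y^2 - y - 12) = (y - 4)*(y + 4)*(y + 3)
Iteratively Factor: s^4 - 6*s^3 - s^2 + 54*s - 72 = (s + 3)*(s^3 - 9*s^2 + 26*s - 24) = (s - 3)*(s + 3)*(s^2 - 6*s + 8) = (s - 4)*(s - 3)*(s + 3)*(s - 2)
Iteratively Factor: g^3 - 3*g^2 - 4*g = (g)*(g^2 - 3*g - 4) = g*(g + 1)*(g - 4)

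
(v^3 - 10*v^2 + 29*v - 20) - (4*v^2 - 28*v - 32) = v^3 - 14*v^2 + 57*v + 12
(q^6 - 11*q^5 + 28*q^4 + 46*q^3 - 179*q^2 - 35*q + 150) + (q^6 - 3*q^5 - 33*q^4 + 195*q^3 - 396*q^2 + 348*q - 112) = 2*q^6 - 14*q^5 - 5*q^4 + 241*q^3 - 575*q^2 + 313*q + 38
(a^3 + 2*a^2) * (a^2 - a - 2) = a^5 + a^4 - 4*a^3 - 4*a^2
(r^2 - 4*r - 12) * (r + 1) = r^3 - 3*r^2 - 16*r - 12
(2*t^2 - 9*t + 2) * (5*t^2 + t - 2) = 10*t^4 - 43*t^3 - 3*t^2 + 20*t - 4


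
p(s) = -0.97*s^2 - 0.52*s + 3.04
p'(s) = -1.94*s - 0.52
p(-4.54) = -14.59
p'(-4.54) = 8.29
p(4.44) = -18.39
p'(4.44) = -9.13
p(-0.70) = 2.93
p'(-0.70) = 0.84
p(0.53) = 2.49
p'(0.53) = -1.55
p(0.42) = 2.65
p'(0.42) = -1.33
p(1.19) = 1.05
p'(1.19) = -2.83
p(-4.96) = -18.24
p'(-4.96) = 9.10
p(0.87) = 1.85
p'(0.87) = -2.21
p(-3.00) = -4.13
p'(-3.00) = 5.30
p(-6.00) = -28.76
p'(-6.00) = 11.12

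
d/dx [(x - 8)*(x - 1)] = 2*x - 9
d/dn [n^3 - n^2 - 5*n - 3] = 3*n^2 - 2*n - 5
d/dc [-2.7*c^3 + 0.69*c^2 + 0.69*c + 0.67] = -8.1*c^2 + 1.38*c + 0.69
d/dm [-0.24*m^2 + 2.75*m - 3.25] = 2.75 - 0.48*m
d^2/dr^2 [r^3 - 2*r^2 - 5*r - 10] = 6*r - 4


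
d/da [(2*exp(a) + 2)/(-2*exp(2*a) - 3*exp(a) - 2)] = 2*((exp(a) + 1)*(4*exp(a) + 3) - 2*exp(2*a) - 3*exp(a) - 2)*exp(a)/(2*exp(2*a) + 3*exp(a) + 2)^2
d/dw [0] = 0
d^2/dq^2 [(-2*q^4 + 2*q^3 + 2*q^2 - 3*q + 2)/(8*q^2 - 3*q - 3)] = 2*(-128*q^6 + 144*q^5 + 90*q^4 - 222*q^3 + 474*q^2 - 306*q + 111)/(512*q^6 - 576*q^5 - 360*q^4 + 405*q^3 + 135*q^2 - 81*q - 27)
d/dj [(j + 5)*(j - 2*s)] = 2*j - 2*s + 5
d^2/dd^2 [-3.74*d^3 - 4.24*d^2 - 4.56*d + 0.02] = -22.44*d - 8.48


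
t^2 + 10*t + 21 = (t + 3)*(t + 7)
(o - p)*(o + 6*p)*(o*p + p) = o^3*p + 5*o^2*p^2 + o^2*p - 6*o*p^3 + 5*o*p^2 - 6*p^3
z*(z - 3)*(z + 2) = z^3 - z^2 - 6*z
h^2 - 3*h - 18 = (h - 6)*(h + 3)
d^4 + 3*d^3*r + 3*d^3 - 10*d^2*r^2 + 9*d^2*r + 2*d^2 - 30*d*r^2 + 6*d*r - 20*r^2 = (d + 1)*(d + 2)*(d - 2*r)*(d + 5*r)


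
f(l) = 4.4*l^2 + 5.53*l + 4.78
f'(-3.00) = -20.87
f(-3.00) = 27.79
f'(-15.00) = -126.47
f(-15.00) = 911.83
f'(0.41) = 9.14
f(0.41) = 7.79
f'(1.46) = 18.38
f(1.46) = 22.23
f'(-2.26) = -14.36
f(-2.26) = 14.76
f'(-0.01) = 5.44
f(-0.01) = 4.73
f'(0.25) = 7.73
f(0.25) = 6.44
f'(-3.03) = -21.13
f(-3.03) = 28.42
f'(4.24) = 42.84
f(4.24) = 107.33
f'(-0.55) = 0.69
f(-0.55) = 3.07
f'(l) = 8.8*l + 5.53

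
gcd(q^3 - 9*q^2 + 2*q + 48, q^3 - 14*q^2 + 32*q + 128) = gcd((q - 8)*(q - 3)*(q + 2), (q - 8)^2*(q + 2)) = q^2 - 6*q - 16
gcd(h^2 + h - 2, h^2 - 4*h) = 1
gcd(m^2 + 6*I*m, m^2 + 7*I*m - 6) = m + 6*I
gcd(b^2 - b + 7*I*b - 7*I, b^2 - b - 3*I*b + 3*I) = b - 1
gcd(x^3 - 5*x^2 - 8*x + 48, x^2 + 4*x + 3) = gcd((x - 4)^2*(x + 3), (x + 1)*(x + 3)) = x + 3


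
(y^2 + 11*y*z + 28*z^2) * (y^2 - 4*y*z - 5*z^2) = y^4 + 7*y^3*z - 21*y^2*z^2 - 167*y*z^3 - 140*z^4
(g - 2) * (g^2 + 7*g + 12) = g^3 + 5*g^2 - 2*g - 24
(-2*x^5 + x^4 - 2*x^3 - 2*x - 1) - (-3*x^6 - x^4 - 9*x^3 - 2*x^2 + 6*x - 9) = 3*x^6 - 2*x^5 + 2*x^4 + 7*x^3 + 2*x^2 - 8*x + 8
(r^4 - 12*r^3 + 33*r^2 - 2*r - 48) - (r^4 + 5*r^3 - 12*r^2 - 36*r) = -17*r^3 + 45*r^2 + 34*r - 48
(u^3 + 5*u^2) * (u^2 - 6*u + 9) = u^5 - u^4 - 21*u^3 + 45*u^2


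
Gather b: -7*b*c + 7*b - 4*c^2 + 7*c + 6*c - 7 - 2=b*(7 - 7*c) - 4*c^2 + 13*c - 9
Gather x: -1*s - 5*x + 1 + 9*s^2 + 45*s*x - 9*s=9*s^2 - 10*s + x*(45*s - 5) + 1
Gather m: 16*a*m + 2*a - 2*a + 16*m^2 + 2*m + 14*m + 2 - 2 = 16*m^2 + m*(16*a + 16)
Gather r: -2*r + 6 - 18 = -2*r - 12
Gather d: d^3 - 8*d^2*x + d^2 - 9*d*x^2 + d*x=d^3 + d^2*(1 - 8*x) + d*(-9*x^2 + x)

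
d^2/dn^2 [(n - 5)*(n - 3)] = 2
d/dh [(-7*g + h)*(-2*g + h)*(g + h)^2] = 19*g^3 - 6*g^2*h - 21*g*h^2 + 4*h^3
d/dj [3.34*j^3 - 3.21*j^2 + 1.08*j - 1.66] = 10.02*j^2 - 6.42*j + 1.08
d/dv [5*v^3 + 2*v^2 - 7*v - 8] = 15*v^2 + 4*v - 7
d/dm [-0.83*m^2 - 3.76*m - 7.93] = -1.66*m - 3.76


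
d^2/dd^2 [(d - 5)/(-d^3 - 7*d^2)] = 6*(-d^3 + 3*d^2 + 77*d + 245)/(d^4*(d^3 + 21*d^2 + 147*d + 343))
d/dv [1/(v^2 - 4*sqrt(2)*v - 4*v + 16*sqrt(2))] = 2*(-v + 2 + 2*sqrt(2))/(v^2 - 4*sqrt(2)*v - 4*v + 16*sqrt(2))^2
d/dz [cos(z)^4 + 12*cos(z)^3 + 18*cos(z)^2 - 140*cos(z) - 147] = 4*(-cos(z)^3 - 9*cos(z)^2 - 9*cos(z) + 35)*sin(z)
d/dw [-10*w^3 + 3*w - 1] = 3 - 30*w^2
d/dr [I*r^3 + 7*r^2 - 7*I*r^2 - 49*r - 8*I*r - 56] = 3*I*r^2 + 14*r*(1 - I) - 49 - 8*I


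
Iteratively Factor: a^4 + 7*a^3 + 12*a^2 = (a + 4)*(a^3 + 3*a^2) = a*(a + 4)*(a^2 + 3*a) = a^2*(a + 4)*(a + 3)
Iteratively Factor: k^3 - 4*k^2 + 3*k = (k)*(k^2 - 4*k + 3) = k*(k - 1)*(k - 3)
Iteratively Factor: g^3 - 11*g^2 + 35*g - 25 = (g - 1)*(g^2 - 10*g + 25) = (g - 5)*(g - 1)*(g - 5)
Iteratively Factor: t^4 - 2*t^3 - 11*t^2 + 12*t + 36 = (t - 3)*(t^3 + t^2 - 8*t - 12) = (t - 3)*(t + 2)*(t^2 - t - 6) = (t - 3)^2*(t + 2)*(t + 2)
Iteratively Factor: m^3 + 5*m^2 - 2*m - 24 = (m - 2)*(m^2 + 7*m + 12) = (m - 2)*(m + 3)*(m + 4)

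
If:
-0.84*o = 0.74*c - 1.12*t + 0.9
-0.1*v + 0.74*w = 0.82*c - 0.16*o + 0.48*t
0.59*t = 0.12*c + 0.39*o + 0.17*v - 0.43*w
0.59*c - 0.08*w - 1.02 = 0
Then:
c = 0.135593220338983*w + 1.72881355932203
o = 1.3485171419318*w - 12.5817476596598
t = 1.10097623417282*w - 7.49048750019278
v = 3.16107709628167*w + 1.64727255902901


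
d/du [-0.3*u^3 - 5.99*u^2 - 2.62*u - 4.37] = -0.9*u^2 - 11.98*u - 2.62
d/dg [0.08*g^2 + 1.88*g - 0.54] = 0.16*g + 1.88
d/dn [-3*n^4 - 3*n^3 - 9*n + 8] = -12*n^3 - 9*n^2 - 9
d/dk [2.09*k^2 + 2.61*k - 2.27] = 4.18*k + 2.61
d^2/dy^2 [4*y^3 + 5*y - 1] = 24*y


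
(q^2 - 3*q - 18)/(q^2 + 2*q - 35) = (q^2 - 3*q - 18)/(q^2 + 2*q - 35)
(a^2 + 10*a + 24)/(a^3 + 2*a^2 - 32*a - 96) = (a + 6)/(a^2 - 2*a - 24)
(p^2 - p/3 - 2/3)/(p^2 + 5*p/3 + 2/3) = (p - 1)/(p + 1)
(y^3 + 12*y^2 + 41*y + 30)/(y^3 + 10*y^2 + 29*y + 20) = (y + 6)/(y + 4)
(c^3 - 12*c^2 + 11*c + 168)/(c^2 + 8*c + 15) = (c^2 - 15*c + 56)/(c + 5)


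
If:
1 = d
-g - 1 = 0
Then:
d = 1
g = -1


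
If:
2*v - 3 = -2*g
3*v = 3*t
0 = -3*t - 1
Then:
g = 11/6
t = -1/3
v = -1/3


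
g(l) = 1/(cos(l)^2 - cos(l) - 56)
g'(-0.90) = -0.00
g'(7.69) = -0.00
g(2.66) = -0.02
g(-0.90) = -0.02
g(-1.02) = -0.02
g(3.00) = -0.02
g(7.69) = -0.02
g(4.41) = -0.02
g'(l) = (2*sin(l)*cos(l) - sin(l))/(cos(l)^2 - cos(l) - 56)^2 = (2*cos(l) - 1)*sin(l)/(sin(l)^2 + cos(l) + 55)^2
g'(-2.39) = 0.00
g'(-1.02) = -0.00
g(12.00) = -0.02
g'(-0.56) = -0.00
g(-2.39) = -0.02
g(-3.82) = -0.02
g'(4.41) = 0.00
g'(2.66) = -0.00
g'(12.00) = 0.00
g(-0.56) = -0.02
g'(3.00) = 0.00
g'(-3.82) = -0.00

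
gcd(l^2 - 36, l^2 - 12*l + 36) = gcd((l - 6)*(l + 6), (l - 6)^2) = l - 6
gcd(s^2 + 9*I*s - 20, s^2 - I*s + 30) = s + 5*I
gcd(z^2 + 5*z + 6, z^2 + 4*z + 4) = z + 2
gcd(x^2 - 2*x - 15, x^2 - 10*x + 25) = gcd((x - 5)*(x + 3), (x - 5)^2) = x - 5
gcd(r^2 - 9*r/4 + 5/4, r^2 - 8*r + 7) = r - 1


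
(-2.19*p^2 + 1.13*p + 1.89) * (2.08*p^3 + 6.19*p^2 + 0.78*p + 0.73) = -4.5552*p^5 - 11.2057*p^4 + 9.2177*p^3 + 10.9818*p^2 + 2.2991*p + 1.3797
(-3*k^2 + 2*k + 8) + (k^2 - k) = -2*k^2 + k + 8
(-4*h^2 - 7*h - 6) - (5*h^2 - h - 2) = -9*h^2 - 6*h - 4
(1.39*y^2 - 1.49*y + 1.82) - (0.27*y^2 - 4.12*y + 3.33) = 1.12*y^2 + 2.63*y - 1.51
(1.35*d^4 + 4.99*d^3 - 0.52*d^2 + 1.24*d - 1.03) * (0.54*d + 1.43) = 0.729*d^5 + 4.6251*d^4 + 6.8549*d^3 - 0.074*d^2 + 1.217*d - 1.4729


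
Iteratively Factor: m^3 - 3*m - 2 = (m - 2)*(m^2 + 2*m + 1) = (m - 2)*(m + 1)*(m + 1)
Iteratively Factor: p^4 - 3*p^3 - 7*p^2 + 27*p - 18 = (p - 1)*(p^3 - 2*p^2 - 9*p + 18) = (p - 1)*(p + 3)*(p^2 - 5*p + 6) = (p - 3)*(p - 1)*(p + 3)*(p - 2)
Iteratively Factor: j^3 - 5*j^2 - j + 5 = (j - 1)*(j^2 - 4*j - 5) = (j - 1)*(j + 1)*(j - 5)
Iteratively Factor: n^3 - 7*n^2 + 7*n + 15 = (n - 5)*(n^2 - 2*n - 3) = (n - 5)*(n + 1)*(n - 3)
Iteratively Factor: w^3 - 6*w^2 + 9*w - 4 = (w - 4)*(w^2 - 2*w + 1) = (w - 4)*(w - 1)*(w - 1)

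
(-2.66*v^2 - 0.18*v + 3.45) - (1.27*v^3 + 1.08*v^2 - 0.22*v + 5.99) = -1.27*v^3 - 3.74*v^2 + 0.04*v - 2.54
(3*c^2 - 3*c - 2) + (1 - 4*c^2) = -c^2 - 3*c - 1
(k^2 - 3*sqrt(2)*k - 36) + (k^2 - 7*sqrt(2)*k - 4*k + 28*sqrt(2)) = 2*k^2 - 10*sqrt(2)*k - 4*k - 36 + 28*sqrt(2)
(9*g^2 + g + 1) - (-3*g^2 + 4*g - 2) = 12*g^2 - 3*g + 3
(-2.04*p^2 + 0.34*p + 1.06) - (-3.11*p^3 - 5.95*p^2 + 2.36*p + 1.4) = 3.11*p^3 + 3.91*p^2 - 2.02*p - 0.34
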